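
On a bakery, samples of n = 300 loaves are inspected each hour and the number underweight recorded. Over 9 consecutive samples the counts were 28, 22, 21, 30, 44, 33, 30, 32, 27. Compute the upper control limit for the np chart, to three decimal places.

p̄ = Σdᵢ / (k·n) = 267 / (9 × 300) = 0.09889
UCL = np̄ + 3·√(np̄(1−p̄)) = 29.6667 + 3 × √(29.6667×0.90111) = 29.6667 + 3 × 5.1704 = 45.1778

45.178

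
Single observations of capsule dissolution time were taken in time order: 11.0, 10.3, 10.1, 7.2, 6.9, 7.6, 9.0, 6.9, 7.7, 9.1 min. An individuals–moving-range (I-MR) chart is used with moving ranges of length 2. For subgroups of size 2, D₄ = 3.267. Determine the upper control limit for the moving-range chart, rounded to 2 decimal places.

3.81

Moving ranges: 0.7, 0.2, 2.9, 0.3, 0.7, 1.4, 2.1, 0.8, 1.4; M̄R̄ = 10.5000 / 9 = 1.1667
UCL_MR = D₄·M̄R̄ = 3.267 × 1.1667 = 3.8115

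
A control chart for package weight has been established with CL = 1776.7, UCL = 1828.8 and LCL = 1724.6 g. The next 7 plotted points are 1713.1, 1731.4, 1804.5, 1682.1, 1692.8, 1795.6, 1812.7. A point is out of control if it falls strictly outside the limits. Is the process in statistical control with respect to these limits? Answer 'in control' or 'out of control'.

Compare each point to [1724.6, 1828.8]: sample 1 = 1713.1 < LCL; sample 4 = 1682.1 < LCL; sample 5 = 1692.8 < LCL.

out of control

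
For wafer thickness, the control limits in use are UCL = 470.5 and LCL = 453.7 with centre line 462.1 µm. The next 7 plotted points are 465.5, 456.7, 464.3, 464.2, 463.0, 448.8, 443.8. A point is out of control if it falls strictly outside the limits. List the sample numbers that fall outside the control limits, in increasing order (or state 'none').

Compare each point to [453.7, 470.5]: sample 6 = 448.8 < LCL; sample 7 = 443.8 < LCL.

6, 7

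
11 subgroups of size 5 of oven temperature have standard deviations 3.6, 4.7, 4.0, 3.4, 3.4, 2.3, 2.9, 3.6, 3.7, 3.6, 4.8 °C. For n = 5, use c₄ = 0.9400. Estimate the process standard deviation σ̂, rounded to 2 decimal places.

s̄ = (3.6 + 4.7 + 4.0 + 3.4 + 3.4 + 2.3 + 2.9 + 3.6 + 3.7 + 3.6 + 4.8) / 11 = 3.6364
σ̂ = s̄ / c₄ = 3.6364 / 0.9400 = 3.8685

3.87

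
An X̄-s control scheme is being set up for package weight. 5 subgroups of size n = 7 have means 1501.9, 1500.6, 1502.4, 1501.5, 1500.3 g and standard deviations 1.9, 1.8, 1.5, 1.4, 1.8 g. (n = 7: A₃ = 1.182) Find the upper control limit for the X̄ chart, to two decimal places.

1503.33

X̄̄ = (1501.9 + 1500.6 + 1502.4 + 1501.5 + 1500.3) / 5 = 1501.3400
s̄ = (1.9 + 1.8 + 1.5 + 1.4 + 1.8) / 5 = 1.6800
UCL = X̄̄ + A₃·s̄ = 1501.3400 + 1.182 × 1.6800 = 1503.3258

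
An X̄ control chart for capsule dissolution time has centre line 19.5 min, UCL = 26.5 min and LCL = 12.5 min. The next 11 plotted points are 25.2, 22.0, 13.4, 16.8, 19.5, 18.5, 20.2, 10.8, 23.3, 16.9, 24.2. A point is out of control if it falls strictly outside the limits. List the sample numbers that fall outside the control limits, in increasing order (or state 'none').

Compare each point to [12.5, 26.5]: sample 8 = 10.8 < LCL.

8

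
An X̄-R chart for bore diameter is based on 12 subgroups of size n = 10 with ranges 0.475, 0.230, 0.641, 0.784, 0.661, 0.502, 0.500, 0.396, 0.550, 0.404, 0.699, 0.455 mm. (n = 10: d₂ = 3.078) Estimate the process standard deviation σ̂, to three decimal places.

0.170

R̄ = (0.475 + 0.230 + 0.641 + 0.784 + 0.661 + 0.502 + 0.500 + 0.396 + 0.550 + 0.404 + 0.699 + 0.455) / 12 = 0.5247
σ̂ = R̄ / d₂ = 0.5247 / 3.078 = 0.1705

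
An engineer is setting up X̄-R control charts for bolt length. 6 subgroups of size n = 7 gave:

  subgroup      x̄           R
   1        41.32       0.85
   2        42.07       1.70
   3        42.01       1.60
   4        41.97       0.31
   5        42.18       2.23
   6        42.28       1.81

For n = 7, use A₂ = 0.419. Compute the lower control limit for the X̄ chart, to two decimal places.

X̄̄ = (41.32 + 42.07 + 42.01 + 41.97 + 42.18 + 42.28) / 6 = 251.8300 / 6 = 41.9717
R̄ = (0.85 + 1.70 + 1.60 + 0.31 + 2.23 + 1.81) / 6 = 8.5000 / 6 = 1.4167
LCL = X̄̄ − A₂·R̄ = 41.9717 − 0.419 × 1.4167 = 41.3781

41.38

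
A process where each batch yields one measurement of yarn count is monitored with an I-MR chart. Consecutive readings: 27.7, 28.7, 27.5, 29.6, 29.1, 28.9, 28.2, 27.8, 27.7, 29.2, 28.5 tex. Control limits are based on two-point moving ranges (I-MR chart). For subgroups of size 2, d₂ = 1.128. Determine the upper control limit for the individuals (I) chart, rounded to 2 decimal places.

30.68

X̄ = (27.7 + 28.7 + 27.5 + 29.6 + 29.1 + 28.9 + 28.2 + 27.8 + 27.7 + 29.2 + 28.5) / 11 = 28.4455
Moving ranges: 1.0, 1.2, 2.1, 0.5, 0.2, 0.7, 0.4, 0.1, 1.5, 0.7; M̄R̄ = 8.4000 / 10 = 0.8400
UCL = X̄ + 3·M̄R̄/d₂ = 28.4455 + 3 × 0.8400 / 1.128 = 30.6795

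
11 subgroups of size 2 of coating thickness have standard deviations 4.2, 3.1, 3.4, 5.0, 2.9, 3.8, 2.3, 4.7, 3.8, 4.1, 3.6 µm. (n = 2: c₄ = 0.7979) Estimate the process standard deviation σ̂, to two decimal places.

s̄ = (4.2 + 3.1 + 3.4 + 5.0 + 2.9 + 3.8 + 2.3 + 4.7 + 3.8 + 4.1 + 3.6) / 11 = 3.7182
σ̂ = s̄ / c₄ = 3.7182 / 0.7979 = 4.6600

4.66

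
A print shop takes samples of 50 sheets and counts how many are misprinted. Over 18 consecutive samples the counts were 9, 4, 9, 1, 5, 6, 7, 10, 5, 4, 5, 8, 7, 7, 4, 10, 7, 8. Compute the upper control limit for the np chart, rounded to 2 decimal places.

13.55

p̄ = Σdᵢ / (k·n) = 116 / (18 × 50) = 0.12889
UCL = np̄ + 3·√(np̄(1−p̄)) = 6.4444 + 3 × √(6.4444×0.87111) = 6.4444 + 3 × 2.3694 = 13.5525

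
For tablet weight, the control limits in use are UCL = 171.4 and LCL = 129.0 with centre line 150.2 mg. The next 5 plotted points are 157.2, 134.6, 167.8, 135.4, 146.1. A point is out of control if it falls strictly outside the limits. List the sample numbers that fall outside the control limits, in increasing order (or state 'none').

none

All 5 points lie within [129.0, 171.4].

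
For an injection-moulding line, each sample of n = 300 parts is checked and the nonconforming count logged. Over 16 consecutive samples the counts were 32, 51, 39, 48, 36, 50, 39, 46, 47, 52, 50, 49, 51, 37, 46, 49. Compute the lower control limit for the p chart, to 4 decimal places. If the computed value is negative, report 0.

0.0885

p̄ = Σdᵢ / (k·n) = 722 / (16 × 300) = 0.15042
LCL = p̄ − 3·√(p̄(1−p̄)/n) = 0.15042 − 3 × 0.02064 = 0.08850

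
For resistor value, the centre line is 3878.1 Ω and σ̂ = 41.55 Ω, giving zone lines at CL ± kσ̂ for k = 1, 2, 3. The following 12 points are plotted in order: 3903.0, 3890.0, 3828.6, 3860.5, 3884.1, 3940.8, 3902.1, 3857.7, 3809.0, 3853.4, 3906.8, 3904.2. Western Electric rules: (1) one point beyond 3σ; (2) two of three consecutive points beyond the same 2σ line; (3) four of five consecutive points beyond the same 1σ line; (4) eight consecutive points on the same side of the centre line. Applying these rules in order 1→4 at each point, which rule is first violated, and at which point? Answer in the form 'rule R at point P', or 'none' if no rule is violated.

Zone of each point (C = within 1σ̂, B = 1σ̂–2σ̂, A = 2σ̂–3σ̂, * = beyond 3σ̂; sign = side of CL): 1:+C, 2:+C, 3:-B, 4:-C, 5:+C, 6:+B, 7:+C, 8:-C, 9:-B, 10:-C, 11:+C, 12:+C
No rule fires across all 12 points.

none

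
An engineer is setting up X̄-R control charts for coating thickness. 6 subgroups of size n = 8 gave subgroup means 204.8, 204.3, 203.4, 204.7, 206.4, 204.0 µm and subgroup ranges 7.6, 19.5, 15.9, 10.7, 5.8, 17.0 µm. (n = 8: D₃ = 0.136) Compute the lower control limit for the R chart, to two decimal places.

1.73

R̄ = (7.6 + 19.5 + 15.9 + 10.7 + 5.8 + 17.0) / 6 = 76.5000 / 6 = 12.7500
LCL_R = D₃·R̄ = 0.136 × 12.7500 = 1.7340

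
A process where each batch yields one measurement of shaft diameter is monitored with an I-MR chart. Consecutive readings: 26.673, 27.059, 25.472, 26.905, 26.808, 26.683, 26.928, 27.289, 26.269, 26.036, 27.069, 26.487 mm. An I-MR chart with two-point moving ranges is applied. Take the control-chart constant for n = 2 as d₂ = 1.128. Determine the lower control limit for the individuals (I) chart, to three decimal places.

24.923

X̄ = (26.673 + 27.059 + 25.472 + 26.905 + 26.808 + 26.683 + 26.928 + 27.289 + 26.269 + 26.036 + 27.069 + 26.487) / 12 = 26.6398
Moving ranges: 0.386, 1.587, 1.433, 0.097, 0.125, 0.245, 0.361, 1.020, 0.233, 1.033, 0.582; M̄R̄ = 7.1020 / 11 = 0.6456
LCL = X̄ − 3·M̄R̄/d₂ = 26.6398 − 3 × 0.6456 / 1.128 = 24.9227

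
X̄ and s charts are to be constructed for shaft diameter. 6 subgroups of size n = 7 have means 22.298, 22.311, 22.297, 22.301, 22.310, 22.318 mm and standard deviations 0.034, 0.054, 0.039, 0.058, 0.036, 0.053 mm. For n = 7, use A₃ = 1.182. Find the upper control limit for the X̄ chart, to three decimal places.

22.360

X̄̄ = (22.298 + 22.311 + 22.297 + 22.301 + 22.310 + 22.318) / 6 = 22.3058
s̄ = (0.034 + 0.054 + 0.039 + 0.058 + 0.036 + 0.053) / 6 = 0.0457
UCL = X̄̄ + A₃·s̄ = 22.3058 + 1.182 × 0.0457 = 22.3598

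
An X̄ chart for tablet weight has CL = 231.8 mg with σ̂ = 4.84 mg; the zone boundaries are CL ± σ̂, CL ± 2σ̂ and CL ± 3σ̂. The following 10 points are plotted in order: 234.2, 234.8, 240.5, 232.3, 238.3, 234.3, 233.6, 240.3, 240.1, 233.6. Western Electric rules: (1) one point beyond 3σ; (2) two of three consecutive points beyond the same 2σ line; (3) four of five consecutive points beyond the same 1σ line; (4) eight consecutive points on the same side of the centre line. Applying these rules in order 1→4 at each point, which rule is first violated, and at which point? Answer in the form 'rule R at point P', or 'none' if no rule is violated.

Zone of each point (C = within 1σ̂, B = 1σ̂–2σ̂, A = 2σ̂–3σ̂, * = beyond 3σ̂; sign = side of CL): 1:+C, 2:+C, 3:+B, 4:+C, 5:+B, 6:+C, 7:+C, 8:+B, 9:+B, 10:+C
Rule 4 (eight consecutive points on the same side of the centre line) is satisfied at point 8.

rule 4 at point 8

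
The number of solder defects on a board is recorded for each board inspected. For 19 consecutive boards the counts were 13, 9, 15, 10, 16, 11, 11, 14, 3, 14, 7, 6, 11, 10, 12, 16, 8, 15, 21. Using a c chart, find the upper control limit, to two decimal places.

c̄ = (13 + 9 + 15 + 10 + 16 + 11 + 11 + 14 + 3 + 14 + 7 + 6 + 11 + 10 + 12 + 16 + 8 + 15 + 21) / 19 = 222 / 19 = 11.6842
UCL = c̄ + 3√c̄ = 11.6842 + 3 × √11.6842 = 11.6842 + 3 × 3.4182 = 21.9389

21.94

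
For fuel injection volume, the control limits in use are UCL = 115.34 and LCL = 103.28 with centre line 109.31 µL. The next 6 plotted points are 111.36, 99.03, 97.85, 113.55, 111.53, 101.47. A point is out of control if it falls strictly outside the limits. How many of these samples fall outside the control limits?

Compare each point to [103.28, 115.34]: sample 2 = 99.03 < LCL; sample 3 = 97.85 < LCL; sample 6 = 101.47 < LCL.

3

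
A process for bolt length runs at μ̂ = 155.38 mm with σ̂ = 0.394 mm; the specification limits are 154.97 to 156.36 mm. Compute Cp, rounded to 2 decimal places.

Cp = (USL − LSL) / (6σ̂) = (156.36 − 154.97) / (6 × 0.394) = 1.3900 / 2.3640 = 0.5880

0.59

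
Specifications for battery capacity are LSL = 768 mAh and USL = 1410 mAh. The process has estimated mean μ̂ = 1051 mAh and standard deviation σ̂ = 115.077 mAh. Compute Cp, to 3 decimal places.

Cp = (USL − LSL) / (6σ̂) = (1410 − 768) / (6 × 115.077) = 642.0000 / 690.4620 = 0.9298

0.930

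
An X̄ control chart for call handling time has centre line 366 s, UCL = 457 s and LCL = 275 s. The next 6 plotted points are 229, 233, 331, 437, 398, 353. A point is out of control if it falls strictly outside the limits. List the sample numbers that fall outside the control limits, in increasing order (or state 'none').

Compare each point to [275, 457]: sample 1 = 229 < LCL; sample 2 = 233 < LCL.

1, 2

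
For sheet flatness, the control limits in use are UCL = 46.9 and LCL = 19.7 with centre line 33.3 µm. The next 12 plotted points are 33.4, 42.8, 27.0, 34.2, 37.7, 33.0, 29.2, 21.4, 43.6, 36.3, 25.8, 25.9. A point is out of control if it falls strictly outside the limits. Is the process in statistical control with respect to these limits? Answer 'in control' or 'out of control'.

All 12 points lie within [19.7, 46.9].

in control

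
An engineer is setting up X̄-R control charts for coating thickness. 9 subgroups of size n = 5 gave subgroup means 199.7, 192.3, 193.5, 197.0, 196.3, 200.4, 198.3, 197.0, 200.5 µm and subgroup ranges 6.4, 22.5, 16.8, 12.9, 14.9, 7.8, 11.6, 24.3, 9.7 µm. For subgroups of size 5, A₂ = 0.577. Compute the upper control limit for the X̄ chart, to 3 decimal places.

X̄̄ = (199.7 + 192.3 + 193.5 + 197.0 + 196.3 + 200.4 + 198.3 + 197.0 + 200.5) / 9 = 1775.0000 / 9 = 197.2222
R̄ = (6.4 + 22.5 + 16.8 + 12.9 + 14.9 + 7.8 + 11.6 + 24.3 + 9.7) / 9 = 126.9000 / 9 = 14.1000
UCL = X̄̄ + A₂·R̄ = 197.2222 + 0.577 × 14.1000 = 205.3579

205.358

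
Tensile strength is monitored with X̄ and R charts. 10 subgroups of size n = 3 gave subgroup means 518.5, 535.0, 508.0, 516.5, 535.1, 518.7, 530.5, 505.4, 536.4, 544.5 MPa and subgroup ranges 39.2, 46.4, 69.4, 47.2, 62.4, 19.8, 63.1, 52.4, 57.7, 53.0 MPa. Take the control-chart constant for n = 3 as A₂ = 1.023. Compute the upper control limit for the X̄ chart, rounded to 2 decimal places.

X̄̄ = (518.5 + 535.0 + 508.0 + 516.5 + 535.1 + 518.7 + 530.5 + 505.4 + 536.4 + 544.5) / 10 = 5248.6000 / 10 = 524.8600
R̄ = (39.2 + 46.4 + 69.4 + 47.2 + 62.4 + 19.8 + 63.1 + 52.4 + 57.7 + 53.0) / 10 = 510.6000 / 10 = 51.0600
UCL = X̄̄ + A₂·R̄ = 524.8600 + 1.023 × 51.0600 = 577.0944

577.09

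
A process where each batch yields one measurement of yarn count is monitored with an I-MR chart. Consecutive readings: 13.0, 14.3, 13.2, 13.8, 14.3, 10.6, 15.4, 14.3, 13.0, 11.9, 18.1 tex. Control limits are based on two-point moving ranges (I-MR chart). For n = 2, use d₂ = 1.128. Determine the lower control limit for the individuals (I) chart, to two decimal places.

X̄ = (13.0 + 14.3 + 13.2 + 13.8 + 14.3 + 10.6 + 15.4 + 14.3 + 13.0 + 11.9 + 18.1) / 11 = 13.8091
Moving ranges: 1.3, 1.1, 0.6, 0.5, 3.7, 4.8, 1.1, 1.3, 1.1, 6.2; M̄R̄ = 21.7000 / 10 = 2.1700
LCL = X̄ − 3·M̄R̄/d₂ = 13.8091 − 3 × 2.1700 / 1.128 = 8.0378

8.04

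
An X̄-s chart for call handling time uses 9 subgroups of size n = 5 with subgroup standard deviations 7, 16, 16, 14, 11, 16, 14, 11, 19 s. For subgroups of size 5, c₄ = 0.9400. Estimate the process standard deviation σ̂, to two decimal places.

s̄ = (7 + 16 + 16 + 14 + 11 + 16 + 14 + 11 + 19) / 9 = 13.7778
σ̂ = s̄ / c₄ = 13.7778 / 0.9400 = 14.6572

14.66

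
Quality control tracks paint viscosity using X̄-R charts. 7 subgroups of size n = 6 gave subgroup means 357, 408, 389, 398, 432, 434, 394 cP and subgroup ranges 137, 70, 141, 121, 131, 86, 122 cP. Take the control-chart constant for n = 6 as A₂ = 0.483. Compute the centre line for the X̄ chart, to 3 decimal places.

X̄̄ = (357 + 408 + 389 + 398 + 432 + 434 + 394) / 7 = 2812.0000 / 7 = 401.7143
CL = X̄̄ = 401.7143

401.714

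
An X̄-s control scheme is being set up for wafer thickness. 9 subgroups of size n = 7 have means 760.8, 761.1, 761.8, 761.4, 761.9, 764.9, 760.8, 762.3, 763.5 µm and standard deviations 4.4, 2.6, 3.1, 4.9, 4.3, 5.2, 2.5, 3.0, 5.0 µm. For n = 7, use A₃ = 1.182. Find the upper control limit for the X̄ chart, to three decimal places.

766.652

X̄̄ = (760.8 + 761.1 + 761.8 + 761.4 + 761.9 + 764.9 + 760.8 + 762.3 + 763.5) / 9 = 762.0556
s̄ = (4.4 + 2.6 + 3.1 + 4.9 + 4.3 + 5.2 + 2.5 + 3.0 + 5.0) / 9 = 3.8889
UCL = X̄̄ + A₃·s̄ = 762.0556 + 1.182 × 3.8889 = 766.6522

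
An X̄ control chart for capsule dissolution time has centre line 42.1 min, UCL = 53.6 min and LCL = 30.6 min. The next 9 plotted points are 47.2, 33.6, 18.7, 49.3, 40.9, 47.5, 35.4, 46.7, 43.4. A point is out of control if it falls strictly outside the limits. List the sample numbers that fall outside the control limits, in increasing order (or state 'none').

Compare each point to [30.6, 53.6]: sample 3 = 18.7 < LCL.

3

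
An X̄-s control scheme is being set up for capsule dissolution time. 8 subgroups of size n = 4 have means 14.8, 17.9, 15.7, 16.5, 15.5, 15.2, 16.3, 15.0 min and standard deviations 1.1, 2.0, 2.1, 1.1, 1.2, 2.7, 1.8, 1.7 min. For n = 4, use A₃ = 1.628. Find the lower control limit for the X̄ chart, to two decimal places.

13.07

X̄̄ = (14.8 + 17.9 + 15.7 + 16.5 + 15.5 + 15.2 + 16.3 + 15.0) / 8 = 15.8625
s̄ = (1.1 + 2.0 + 2.1 + 1.1 + 1.2 + 2.7 + 1.8 + 1.7) / 8 = 1.7125
LCL = X̄̄ − A₃·s̄ = 15.8625 − 1.628 × 1.7125 = 13.0746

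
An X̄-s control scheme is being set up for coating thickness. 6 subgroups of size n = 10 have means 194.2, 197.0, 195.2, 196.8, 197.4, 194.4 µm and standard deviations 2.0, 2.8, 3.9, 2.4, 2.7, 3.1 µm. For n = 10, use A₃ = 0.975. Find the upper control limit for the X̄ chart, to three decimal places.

198.580

X̄̄ = (194.2 + 197.0 + 195.2 + 196.8 + 197.4 + 194.4) / 6 = 195.8333
s̄ = (2.0 + 2.8 + 3.9 + 2.4 + 2.7 + 3.1) / 6 = 2.8167
UCL = X̄̄ + A₃·s̄ = 195.8333 + 0.975 × 2.8167 = 198.5796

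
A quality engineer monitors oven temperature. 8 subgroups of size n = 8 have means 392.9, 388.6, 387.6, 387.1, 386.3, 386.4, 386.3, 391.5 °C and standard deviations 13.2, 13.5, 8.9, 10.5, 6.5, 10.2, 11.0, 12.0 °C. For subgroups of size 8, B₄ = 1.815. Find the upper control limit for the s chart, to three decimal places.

s̄ = (13.2 + 13.5 + 8.9 + 10.5 + 6.5 + 10.2 + 11.0 + 12.0) / 8 = 10.7250
UCL_s = B₄·s̄ = 1.815 × 10.7250 = 19.4659

19.466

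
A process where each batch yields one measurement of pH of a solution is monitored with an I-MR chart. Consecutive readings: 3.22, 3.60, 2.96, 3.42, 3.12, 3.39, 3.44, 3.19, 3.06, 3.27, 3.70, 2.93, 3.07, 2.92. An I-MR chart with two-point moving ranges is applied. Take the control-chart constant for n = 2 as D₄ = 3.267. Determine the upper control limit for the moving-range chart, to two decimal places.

1.05

Moving ranges: 0.38, 0.64, 0.46, 0.30, 0.27, 0.05, 0.25, 0.13, 0.21, 0.43, 0.77, 0.14, 0.15; M̄R̄ = 4.1800 / 13 = 0.3215
UCL_MR = D₄·M̄R̄ = 3.267 × 0.3215 = 1.0505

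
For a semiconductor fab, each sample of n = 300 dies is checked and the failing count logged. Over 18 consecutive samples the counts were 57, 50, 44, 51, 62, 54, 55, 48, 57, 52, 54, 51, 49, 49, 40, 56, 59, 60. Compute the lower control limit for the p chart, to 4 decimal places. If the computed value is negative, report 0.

0.1097

p̄ = Σdᵢ / (k·n) = 948 / (18 × 300) = 0.17556
LCL = p̄ − 3·√(p̄(1−p̄)/n) = 0.17556 − 3 × 0.02196 = 0.10966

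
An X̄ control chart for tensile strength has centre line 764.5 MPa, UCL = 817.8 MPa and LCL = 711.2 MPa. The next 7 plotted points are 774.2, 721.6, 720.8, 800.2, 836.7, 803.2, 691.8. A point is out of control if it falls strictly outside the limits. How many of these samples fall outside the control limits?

Compare each point to [711.2, 817.8]: sample 5 = 836.7 > UCL; sample 7 = 691.8 < LCL.

2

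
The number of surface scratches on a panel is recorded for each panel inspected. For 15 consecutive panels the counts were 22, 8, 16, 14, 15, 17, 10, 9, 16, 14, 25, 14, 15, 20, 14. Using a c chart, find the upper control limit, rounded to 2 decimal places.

26.99

c̄ = (22 + 8 + 16 + 14 + 15 + 17 + 10 + 9 + 16 + 14 + 25 + 14 + 15 + 20 + 14) / 15 = 229 / 15 = 15.2667
UCL = c̄ + 3√c̄ = 15.2667 + 3 × √15.2667 = 15.2667 + 3 × 3.9073 = 26.9884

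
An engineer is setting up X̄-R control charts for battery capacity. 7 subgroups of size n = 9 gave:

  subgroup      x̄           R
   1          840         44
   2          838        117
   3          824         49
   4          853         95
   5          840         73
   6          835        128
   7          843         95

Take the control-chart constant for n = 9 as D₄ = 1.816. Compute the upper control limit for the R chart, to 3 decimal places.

R̄ = (44 + 117 + 49 + 95 + 73 + 128 + 95) / 7 = 601.0000 / 7 = 85.8571
UCL_R = D₄·R̄ = 1.816 × 85.8571 = 155.9166

155.917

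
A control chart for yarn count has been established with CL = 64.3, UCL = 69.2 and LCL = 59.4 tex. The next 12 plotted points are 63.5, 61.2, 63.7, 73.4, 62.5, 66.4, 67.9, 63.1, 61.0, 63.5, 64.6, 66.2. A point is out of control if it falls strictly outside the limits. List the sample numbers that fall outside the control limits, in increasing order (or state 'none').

Compare each point to [59.4, 69.2]: sample 4 = 73.4 > UCL.

4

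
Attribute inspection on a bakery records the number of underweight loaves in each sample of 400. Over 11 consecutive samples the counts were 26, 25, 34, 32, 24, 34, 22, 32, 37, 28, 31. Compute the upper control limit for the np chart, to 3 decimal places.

p̄ = Σdᵢ / (k·n) = 325 / (11 × 400) = 0.07386
UCL = np̄ + 3·√(np̄(1−p̄)) = 29.5455 + 3 × √(29.5455×0.92614) = 29.5455 + 3 × 5.2310 = 45.2384

45.238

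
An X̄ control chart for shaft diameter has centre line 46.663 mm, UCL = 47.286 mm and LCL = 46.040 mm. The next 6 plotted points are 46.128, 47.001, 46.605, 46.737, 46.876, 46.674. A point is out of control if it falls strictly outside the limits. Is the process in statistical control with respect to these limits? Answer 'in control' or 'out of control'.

in control

All 6 points lie within [46.040, 47.286].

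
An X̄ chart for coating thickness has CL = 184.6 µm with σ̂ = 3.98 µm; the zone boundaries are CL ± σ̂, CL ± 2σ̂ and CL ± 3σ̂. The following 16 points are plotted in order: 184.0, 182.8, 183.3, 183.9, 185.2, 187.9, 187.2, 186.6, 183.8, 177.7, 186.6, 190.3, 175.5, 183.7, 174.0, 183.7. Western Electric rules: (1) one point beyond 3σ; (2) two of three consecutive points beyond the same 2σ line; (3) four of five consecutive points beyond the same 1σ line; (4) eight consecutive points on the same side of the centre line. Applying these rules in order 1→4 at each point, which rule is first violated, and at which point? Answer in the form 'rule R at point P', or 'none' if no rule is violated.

Zone of each point (C = within 1σ̂, B = 1σ̂–2σ̂, A = 2σ̂–3σ̂, * = beyond 3σ̂; sign = side of CL): 1:-C, 2:-C, 3:-C, 4:-C, 5:+C, 6:+C, 7:+C, 8:+C, 9:-C, 10:-B, 11:+C, 12:+B, 13:-A, 14:-C, 15:-A, 16:-C
Rule 2 (two of three consecutive points beyond the same 2σ limit) is satisfied at point 15.

rule 2 at point 15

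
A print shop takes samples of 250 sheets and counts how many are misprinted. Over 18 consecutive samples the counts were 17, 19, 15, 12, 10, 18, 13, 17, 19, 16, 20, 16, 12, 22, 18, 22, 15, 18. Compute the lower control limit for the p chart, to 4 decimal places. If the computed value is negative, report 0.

0.0192

p̄ = Σdᵢ / (k·n) = 299 / (18 × 250) = 0.06644
LCL = p̄ − 3·√(p̄(1−p̄)/n) = 0.06644 − 3 × 0.01575 = 0.01919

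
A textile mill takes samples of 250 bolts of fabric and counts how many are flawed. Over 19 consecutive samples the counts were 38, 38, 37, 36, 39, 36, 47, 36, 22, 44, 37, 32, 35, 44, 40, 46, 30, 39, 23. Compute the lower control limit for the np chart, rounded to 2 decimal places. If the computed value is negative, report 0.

p̄ = Σdᵢ / (k·n) = 699 / (19 × 250) = 0.14716
LCL = np̄ − 3·√(np̄(1−p̄)) = 36.7895 − 3 × 5.6014 = 19.9853

19.99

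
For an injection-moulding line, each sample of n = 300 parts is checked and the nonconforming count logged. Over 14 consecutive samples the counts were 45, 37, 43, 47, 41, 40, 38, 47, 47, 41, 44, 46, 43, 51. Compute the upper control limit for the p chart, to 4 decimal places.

0.2063

p̄ = Σdᵢ / (k·n) = 610 / (14 × 300) = 0.14524
UCL = p̄ + 3·√(p̄(1−p̄)/n) = 0.14524 + 3 × √(0.14524×0.85476/300) = 0.14524 + 3 × 0.02034 = 0.20627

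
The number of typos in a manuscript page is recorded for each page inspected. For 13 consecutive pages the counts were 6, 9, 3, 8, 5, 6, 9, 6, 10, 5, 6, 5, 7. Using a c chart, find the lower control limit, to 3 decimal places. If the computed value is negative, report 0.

c̄ = (6 + 9 + 3 + 8 + 5 + 6 + 9 + 6 + 10 + 5 + 6 + 5 + 7) / 13 = 85 / 13 = 6.5385
LCL = c̄ − 3√c̄ = 6.5385 − 3 × 2.5570 = -1.1327 → 0 (cannot be negative)

0.000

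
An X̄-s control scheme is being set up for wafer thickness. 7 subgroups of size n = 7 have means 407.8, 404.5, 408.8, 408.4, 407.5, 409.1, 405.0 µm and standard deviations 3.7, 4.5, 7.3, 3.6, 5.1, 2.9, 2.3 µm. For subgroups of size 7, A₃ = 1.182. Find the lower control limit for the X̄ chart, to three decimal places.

402.336

X̄̄ = (407.8 + 404.5 + 408.8 + 408.4 + 407.5 + 409.1 + 405.0) / 7 = 407.3000
s̄ = (3.7 + 4.5 + 7.3 + 3.6 + 5.1 + 2.9 + 2.3) / 7 = 4.2000
LCL = X̄̄ − A₃·s̄ = 407.3000 − 1.182 × 4.2000 = 402.3356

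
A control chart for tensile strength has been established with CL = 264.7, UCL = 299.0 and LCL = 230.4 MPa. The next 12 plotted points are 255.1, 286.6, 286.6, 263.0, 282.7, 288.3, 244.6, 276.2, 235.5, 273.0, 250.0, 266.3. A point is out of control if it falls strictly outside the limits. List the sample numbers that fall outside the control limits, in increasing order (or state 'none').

All 12 points lie within [230.4, 299.0].

none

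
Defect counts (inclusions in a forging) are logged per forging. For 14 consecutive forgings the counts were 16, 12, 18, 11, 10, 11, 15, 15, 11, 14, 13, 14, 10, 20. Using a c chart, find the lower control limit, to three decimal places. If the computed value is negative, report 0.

2.520

c̄ = (16 + 12 + 18 + 11 + 10 + 11 + 15 + 15 + 11 + 14 + 13 + 14 + 10 + 20) / 14 = 190 / 14 = 13.5714
LCL = c̄ − 3√c̄ = 13.5714 − 3 × 3.6839 = 2.5196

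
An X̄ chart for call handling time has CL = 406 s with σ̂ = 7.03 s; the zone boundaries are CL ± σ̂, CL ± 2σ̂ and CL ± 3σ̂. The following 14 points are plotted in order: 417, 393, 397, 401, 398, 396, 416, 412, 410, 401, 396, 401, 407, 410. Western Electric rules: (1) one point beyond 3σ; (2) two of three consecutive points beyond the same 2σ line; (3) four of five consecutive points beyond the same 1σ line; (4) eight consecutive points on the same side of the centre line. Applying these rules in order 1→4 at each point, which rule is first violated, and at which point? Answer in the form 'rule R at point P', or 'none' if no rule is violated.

Zone of each point (C = within 1σ̂, B = 1σ̂–2σ̂, A = 2σ̂–3σ̂, * = beyond 3σ̂; sign = side of CL): 1:+B, 2:-B, 3:-B, 4:-C, 5:-B, 6:-B, 7:+B, 8:+C, 9:+C, 10:-C, 11:-B, 12:-C, 13:+C, 14:+C
Rule 3 (four of five consecutive points beyond the same 1σ limit) is satisfied at point 6.

rule 3 at point 6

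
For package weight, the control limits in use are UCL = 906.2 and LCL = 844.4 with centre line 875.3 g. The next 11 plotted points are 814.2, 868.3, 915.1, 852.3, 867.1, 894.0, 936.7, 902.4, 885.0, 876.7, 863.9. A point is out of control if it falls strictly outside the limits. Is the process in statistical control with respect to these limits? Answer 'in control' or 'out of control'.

Compare each point to [844.4, 906.2]: sample 1 = 814.2 < LCL; sample 3 = 915.1 > UCL; sample 7 = 936.7 > UCL.

out of control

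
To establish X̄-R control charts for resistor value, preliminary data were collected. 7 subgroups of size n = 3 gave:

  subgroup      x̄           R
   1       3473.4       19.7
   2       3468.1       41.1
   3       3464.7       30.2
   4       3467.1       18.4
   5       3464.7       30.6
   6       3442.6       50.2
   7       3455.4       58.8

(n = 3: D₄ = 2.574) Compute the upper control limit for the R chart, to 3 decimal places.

R̄ = (19.7 + 41.1 + 30.2 + 18.4 + 30.6 + 50.2 + 58.8) / 7 = 249.0000 / 7 = 35.5714
UCL_R = D₄·R̄ = 2.574 × 35.5714 = 91.5609

91.561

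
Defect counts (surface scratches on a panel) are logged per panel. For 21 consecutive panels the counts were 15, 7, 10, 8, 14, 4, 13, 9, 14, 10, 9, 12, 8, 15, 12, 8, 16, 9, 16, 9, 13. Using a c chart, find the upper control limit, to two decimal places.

c̄ = (15 + 7 + 10 + 8 + 14 + 4 + 13 + 9 + 14 + 10 + 9 + 12 + 8 + 15 + 12 + 8 + 16 + 9 + 16 + 9 + 13) / 21 = 231 / 21 = 11.0000
UCL = c̄ + 3√c̄ = 11.0000 + 3 × √11.0000 = 11.0000 + 3 × 3.3166 = 20.9499

20.95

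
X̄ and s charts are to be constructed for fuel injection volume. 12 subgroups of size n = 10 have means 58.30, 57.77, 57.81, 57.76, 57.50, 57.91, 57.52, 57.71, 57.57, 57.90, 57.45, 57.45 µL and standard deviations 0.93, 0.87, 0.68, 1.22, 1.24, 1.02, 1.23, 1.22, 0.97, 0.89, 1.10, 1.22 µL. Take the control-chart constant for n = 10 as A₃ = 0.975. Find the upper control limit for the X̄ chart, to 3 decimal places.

X̄̄ = (58.30 + 57.77 + 57.81 + 57.76 + 57.50 + 57.91 + 57.52 + 57.71 + 57.57 + 57.90 + 57.45 + 57.45) / 12 = 57.7208
s̄ = (0.93 + 0.87 + 0.68 + 1.22 + 1.24 + 1.02 + 1.23 + 1.22 + 0.97 + 0.89 + 1.10 + 1.22) / 12 = 1.0492
UCL = X̄̄ + A₃·s̄ = 57.7208 + 0.975 × 1.0492 = 58.7438

58.744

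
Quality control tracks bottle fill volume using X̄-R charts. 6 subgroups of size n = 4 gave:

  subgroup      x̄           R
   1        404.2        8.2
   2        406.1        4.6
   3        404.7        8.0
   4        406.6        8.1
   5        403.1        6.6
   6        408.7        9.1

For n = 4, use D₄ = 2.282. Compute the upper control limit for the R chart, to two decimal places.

R̄ = (8.2 + 4.6 + 8.0 + 8.1 + 6.6 + 9.1) / 6 = 44.6000 / 6 = 7.4333
UCL_R = D₄·R̄ = 2.282 × 7.4333 = 16.9629

16.96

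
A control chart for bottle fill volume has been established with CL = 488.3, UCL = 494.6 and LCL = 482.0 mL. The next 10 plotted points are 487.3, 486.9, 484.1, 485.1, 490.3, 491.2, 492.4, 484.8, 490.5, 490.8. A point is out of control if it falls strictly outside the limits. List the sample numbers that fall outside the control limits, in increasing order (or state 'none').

All 10 points lie within [482.0, 494.6].

none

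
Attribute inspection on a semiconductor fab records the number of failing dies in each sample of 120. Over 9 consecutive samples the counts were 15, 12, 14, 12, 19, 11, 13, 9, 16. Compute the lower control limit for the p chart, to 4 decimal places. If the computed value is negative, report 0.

0.0257

p̄ = Σdᵢ / (k·n) = 121 / (9 × 120) = 0.11204
LCL = p̄ − 3·√(p̄(1−p̄)/n) = 0.11204 − 3 × 0.02879 = 0.02566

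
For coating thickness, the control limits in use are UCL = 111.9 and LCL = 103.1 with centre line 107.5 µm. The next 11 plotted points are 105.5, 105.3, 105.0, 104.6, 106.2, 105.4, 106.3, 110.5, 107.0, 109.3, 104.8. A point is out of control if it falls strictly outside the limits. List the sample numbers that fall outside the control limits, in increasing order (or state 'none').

none

All 11 points lie within [103.1, 111.9].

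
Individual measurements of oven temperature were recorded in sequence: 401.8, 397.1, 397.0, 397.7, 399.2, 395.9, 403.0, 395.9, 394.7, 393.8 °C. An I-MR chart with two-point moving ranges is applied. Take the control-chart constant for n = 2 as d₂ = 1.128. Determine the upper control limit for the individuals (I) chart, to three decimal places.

405.471

X̄ = (401.8 + 397.1 + 397.0 + 397.7 + 399.2 + 395.9 + 403.0 + 395.9 + 394.7 + 393.8) / 10 = 397.6100
Moving ranges: 4.7, 0.1, 0.7, 1.5, 3.3, 7.1, 7.1, 1.2, 0.9; M̄R̄ = 26.6000 / 9 = 2.9556
UCL = X̄ + 3·M̄R̄/d₂ = 397.6100 + 3 × 2.9556 / 1.128 = 405.4705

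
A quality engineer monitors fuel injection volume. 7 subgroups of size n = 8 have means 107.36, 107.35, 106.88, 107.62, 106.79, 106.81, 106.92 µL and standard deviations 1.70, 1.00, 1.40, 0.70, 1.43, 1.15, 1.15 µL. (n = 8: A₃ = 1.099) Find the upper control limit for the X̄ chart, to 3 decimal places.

108.443

X̄̄ = (107.36 + 107.35 + 106.88 + 107.62 + 106.79 + 106.81 + 106.92) / 7 = 107.1043
s̄ = (1.70 + 1.00 + 1.40 + 0.70 + 1.43 + 1.15 + 1.15) / 7 = 1.2186
UCL = X̄̄ + A₃·s̄ = 107.1043 + 1.099 × 1.2186 = 108.4435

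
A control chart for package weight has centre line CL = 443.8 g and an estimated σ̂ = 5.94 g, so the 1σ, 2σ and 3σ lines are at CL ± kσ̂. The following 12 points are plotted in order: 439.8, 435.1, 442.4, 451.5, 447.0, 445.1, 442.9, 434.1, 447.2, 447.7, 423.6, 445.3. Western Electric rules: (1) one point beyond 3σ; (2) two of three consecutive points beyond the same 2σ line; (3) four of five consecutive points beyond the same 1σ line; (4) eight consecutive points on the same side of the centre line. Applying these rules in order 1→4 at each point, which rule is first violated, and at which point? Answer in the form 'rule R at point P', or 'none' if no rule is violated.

rule 1 at point 11

Zone of each point (C = within 1σ̂, B = 1σ̂–2σ̂, A = 2σ̂–3σ̂, * = beyond 3σ̂; sign = side of CL): 1:-C, 2:-B, 3:-C, 4:+B, 5:+C, 6:+C, 7:-C, 8:-B, 9:+C, 10:+C, 11:-*, 12:+C
Rule 1 (one point beyond the 3σ limits) is satisfied at point 11.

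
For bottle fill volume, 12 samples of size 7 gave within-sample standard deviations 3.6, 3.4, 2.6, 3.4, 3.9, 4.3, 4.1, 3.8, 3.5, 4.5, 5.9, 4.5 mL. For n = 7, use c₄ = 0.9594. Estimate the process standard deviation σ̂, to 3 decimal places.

s̄ = (3.6 + 3.4 + 2.6 + 3.4 + 3.9 + 4.3 + 4.1 + 3.8 + 3.5 + 4.5 + 5.9 + 4.5) / 12 = 3.9583
σ̂ = s̄ / c₄ = 3.9583 / 0.9594 = 4.1258

4.126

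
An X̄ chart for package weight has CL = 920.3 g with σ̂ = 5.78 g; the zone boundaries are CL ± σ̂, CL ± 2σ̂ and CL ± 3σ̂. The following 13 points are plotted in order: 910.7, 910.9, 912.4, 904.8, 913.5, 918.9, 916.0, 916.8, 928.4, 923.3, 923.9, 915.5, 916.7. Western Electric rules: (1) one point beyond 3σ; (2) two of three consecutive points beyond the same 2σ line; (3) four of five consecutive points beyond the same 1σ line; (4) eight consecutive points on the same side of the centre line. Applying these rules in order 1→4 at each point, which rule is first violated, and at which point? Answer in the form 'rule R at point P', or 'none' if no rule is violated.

Zone of each point (C = within 1σ̂, B = 1σ̂–2σ̂, A = 2σ̂–3σ̂, * = beyond 3σ̂; sign = side of CL): 1:-B, 2:-B, 3:-B, 4:-A, 5:-B, 6:-C, 7:-C, 8:-C, 9:+B, 10:+C, 11:+C, 12:-C, 13:-C
Rule 3 (four of five consecutive points beyond the same 1σ limit) is satisfied at point 4.

rule 3 at point 4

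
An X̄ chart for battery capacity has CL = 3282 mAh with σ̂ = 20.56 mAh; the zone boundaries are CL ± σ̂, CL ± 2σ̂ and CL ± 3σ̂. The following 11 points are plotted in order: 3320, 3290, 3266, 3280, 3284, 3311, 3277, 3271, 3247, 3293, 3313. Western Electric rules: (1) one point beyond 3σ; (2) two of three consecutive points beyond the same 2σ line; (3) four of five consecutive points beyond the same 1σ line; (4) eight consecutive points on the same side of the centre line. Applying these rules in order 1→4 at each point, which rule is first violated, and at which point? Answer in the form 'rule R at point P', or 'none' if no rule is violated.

Zone of each point (C = within 1σ̂, B = 1σ̂–2σ̂, A = 2σ̂–3σ̂, * = beyond 3σ̂; sign = side of CL): 1:+B, 2:+C, 3:-C, 4:-C, 5:+C, 6:+B, 7:-C, 8:-C, 9:-B, 10:+C, 11:+B
No rule fires across all 11 points.

none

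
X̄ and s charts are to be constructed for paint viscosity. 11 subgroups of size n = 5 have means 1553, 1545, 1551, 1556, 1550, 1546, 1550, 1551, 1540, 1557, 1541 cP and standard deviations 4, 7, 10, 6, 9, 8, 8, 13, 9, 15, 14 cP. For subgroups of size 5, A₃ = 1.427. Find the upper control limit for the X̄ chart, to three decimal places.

X̄̄ = (1553 + 1545 + 1551 + 1556 + 1550 + 1546 + 1550 + 1551 + 1540 + 1557 + 1541) / 11 = 1549.0909
s̄ = (4 + 7 + 10 + 6 + 9 + 8 + 8 + 13 + 9 + 15 + 14) / 11 = 9.3636
UCL = X̄̄ + A₃·s̄ = 1549.0909 + 1.427 × 9.3636 = 1562.4528

1562.453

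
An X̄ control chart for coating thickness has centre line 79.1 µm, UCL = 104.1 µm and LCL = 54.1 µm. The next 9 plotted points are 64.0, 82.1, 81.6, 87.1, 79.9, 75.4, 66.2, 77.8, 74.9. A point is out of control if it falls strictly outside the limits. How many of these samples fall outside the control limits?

All 9 points lie within [54.1, 104.1].

0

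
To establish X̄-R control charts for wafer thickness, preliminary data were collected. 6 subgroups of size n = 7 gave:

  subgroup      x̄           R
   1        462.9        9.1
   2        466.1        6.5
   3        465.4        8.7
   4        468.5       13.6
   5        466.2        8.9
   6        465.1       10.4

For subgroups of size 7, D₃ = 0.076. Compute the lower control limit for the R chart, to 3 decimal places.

0.725

R̄ = (9.1 + 6.5 + 8.7 + 13.6 + 8.9 + 10.4) / 6 = 57.2000 / 6 = 9.5333
LCL_R = D₃·R̄ = 0.076 × 9.5333 = 0.7245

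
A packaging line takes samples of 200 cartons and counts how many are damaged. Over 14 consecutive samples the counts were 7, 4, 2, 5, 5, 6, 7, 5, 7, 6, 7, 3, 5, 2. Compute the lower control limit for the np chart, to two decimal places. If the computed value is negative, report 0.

0.00

p̄ = Σdᵢ / (k·n) = 71 / (14 × 200) = 0.02536
LCL = np̄ − 3·√(np̄(1−p̄)) = 5.0714 − 3 × 2.2232 = -1.5983 → 0 (negative, so LCL = 0)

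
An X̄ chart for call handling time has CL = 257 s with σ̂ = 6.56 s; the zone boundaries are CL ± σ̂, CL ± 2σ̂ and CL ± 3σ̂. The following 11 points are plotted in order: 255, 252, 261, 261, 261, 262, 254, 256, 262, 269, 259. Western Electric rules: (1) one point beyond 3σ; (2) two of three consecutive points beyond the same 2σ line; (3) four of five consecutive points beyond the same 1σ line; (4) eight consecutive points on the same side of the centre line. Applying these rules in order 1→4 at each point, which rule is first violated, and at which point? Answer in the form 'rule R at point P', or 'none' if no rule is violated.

Zone of each point (C = within 1σ̂, B = 1σ̂–2σ̂, A = 2σ̂–3σ̂, * = beyond 3σ̂; sign = side of CL): 1:-C, 2:-C, 3:+C, 4:+C, 5:+C, 6:+C, 7:-C, 8:-C, 9:+C, 10:+B, 11:+C
No rule fires across all 11 points.

none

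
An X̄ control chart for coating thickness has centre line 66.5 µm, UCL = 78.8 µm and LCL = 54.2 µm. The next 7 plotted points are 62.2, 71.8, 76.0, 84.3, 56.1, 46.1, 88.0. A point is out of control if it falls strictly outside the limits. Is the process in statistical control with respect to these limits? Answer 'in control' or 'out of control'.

out of control

Compare each point to [54.2, 78.8]: sample 4 = 84.3 > UCL; sample 6 = 46.1 < LCL; sample 7 = 88.0 > UCL.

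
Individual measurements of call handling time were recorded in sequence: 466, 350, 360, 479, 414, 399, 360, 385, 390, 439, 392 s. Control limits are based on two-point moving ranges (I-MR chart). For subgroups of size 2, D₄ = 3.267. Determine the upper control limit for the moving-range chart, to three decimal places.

Moving ranges: 116, 10, 119, 65, 15, 39, 25, 5, 49, 47; M̄R̄ = 490.0000 / 10 = 49.0000
UCL_MR = D₄·M̄R̄ = 3.267 × 49.0000 = 160.0830

160.083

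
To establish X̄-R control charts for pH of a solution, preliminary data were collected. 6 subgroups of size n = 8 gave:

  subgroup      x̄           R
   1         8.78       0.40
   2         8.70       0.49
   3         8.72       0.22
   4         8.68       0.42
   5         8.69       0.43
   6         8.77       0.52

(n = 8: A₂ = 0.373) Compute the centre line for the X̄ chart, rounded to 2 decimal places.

8.72

X̄̄ = (8.78 + 8.70 + 8.72 + 8.68 + 8.69 + 8.77) / 6 = 52.3400 / 6 = 8.7233
CL = X̄̄ = 8.7233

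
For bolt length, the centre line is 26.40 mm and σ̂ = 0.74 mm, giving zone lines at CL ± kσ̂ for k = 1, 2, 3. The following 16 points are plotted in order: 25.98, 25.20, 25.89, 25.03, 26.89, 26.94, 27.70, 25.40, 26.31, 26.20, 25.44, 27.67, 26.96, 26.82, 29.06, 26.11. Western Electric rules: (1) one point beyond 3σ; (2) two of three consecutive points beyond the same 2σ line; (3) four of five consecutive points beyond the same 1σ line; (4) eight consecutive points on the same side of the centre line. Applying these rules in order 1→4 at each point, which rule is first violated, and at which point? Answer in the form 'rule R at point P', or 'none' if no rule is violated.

Zone of each point (C = within 1σ̂, B = 1σ̂–2σ̂, A = 2σ̂–3σ̂, * = beyond 3σ̂; sign = side of CL): 1:-C, 2:-B, 3:-C, 4:-B, 5:+C, 6:+C, 7:+B, 8:-B, 9:-C, 10:-C, 11:-B, 12:+B, 13:+C, 14:+C, 15:+*, 16:-C
Rule 1 (one point beyond the 3σ limits) is satisfied at point 15.

rule 1 at point 15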